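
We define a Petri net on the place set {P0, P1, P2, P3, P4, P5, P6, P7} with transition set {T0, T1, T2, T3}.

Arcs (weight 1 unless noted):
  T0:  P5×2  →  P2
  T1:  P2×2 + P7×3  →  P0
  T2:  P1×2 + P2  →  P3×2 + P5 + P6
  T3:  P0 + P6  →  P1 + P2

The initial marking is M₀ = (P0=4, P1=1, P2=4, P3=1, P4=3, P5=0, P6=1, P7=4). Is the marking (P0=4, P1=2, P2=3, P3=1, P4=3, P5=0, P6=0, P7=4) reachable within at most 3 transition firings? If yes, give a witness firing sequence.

depth 0: 1 marking
depth 1: 3 markings reached so far
depth 2: 5 markings reached so far
depth 3: 7 markings reached so far
target is not among the 7 markings reachable within 3 steps

NO — not reachable within 3 firings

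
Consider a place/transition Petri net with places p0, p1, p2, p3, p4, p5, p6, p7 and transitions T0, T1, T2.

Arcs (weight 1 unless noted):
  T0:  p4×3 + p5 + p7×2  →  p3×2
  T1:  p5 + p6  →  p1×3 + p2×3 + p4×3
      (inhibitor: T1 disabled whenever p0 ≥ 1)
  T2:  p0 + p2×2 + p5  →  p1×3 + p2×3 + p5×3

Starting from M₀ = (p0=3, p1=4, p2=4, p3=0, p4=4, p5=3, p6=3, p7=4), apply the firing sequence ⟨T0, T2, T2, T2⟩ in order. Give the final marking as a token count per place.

(p0=0, p1=13, p2=7, p3=2, p4=1, p5=8, p6=3, p7=2)

step 1: fire T0:  (p0=3, p1=4, p2=4, p3=0, p4=4, p5=3, p6=3, p7=4) → (p0=3, p1=4, p2=4, p3=2, p4=1, p5=2, p6=3, p7=2)
step 2: fire T2:  (p0=3, p1=4, p2=4, p3=2, p4=1, p5=2, p6=3, p7=2) → (p0=2, p1=7, p2=5, p3=2, p4=1, p5=4, p6=3, p7=2)
step 3: fire T2:  (p0=2, p1=7, p2=5, p3=2, p4=1, p5=4, p6=3, p7=2) → (p0=1, p1=10, p2=6, p3=2, p4=1, p5=6, p6=3, p7=2)
step 4: fire T2:  (p0=1, p1=10, p2=6, p3=2, p4=1, p5=6, p6=3, p7=2) → (p0=0, p1=13, p2=7, p3=2, p4=1, p5=8, p6=3, p7=2)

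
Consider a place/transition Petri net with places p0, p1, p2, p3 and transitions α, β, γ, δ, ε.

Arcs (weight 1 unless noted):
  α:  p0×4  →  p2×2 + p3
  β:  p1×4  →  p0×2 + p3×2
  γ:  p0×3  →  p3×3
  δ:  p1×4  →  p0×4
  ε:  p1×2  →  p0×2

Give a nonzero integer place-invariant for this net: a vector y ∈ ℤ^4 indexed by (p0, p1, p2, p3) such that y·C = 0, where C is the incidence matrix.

Incidence matrix C (rows=places, cols=transitions):
        α    β    γ    δ    ε
   p0  -4    2   -3    4    2
   p1   0   -4    0   -4   -2
   p2   2    0    0    0    0
   p3   1    2    3    0    0

Candidate y = [2, 2, 3, 2]; check y·C column-wise:
  col α: 2·-4 + 2·0 + 3·2 + 2·1 = 0
  col β: 2·2 + 2·-4 + 3·0 + 2·2 = 0
  col γ: 2·-3 + 2·0 + 3·0 + 2·3 = 0
  col δ: 2·4 + 2·-4 + 3·0 + 2·0 = 0
  col ε: 2·2 + 2·-2 + 3·0 + 2·0 = 0

y = (p0:2, p1:2, p2:3, p3:2)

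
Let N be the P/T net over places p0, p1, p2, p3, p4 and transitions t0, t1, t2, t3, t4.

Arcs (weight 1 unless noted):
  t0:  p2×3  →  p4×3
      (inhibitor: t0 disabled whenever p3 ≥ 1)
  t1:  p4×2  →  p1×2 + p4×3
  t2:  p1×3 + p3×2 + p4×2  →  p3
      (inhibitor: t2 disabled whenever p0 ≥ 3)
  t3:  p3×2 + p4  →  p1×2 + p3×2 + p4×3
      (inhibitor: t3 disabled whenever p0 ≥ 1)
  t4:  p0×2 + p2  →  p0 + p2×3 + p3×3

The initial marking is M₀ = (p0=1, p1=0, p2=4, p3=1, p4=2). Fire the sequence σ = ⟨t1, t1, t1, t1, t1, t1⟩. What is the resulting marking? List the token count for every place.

step 1: fire t1:  (p0=1, p1=0, p2=4, p3=1, p4=2) → (p0=1, p1=2, p2=4, p3=1, p4=3)
step 2: fire t1:  (p0=1, p1=2, p2=4, p3=1, p4=3) → (p0=1, p1=4, p2=4, p3=1, p4=4)
step 3: fire t1:  (p0=1, p1=4, p2=4, p3=1, p4=4) → (p0=1, p1=6, p2=4, p3=1, p4=5)
step 4: fire t1:  (p0=1, p1=6, p2=4, p3=1, p4=5) → (p0=1, p1=8, p2=4, p3=1, p4=6)
step 5: fire t1:  (p0=1, p1=8, p2=4, p3=1, p4=6) → (p0=1, p1=10, p2=4, p3=1, p4=7)
step 6: fire t1:  (p0=1, p1=10, p2=4, p3=1, p4=7) → (p0=1, p1=12, p2=4, p3=1, p4=8)

(p0=1, p1=12, p2=4, p3=1, p4=8)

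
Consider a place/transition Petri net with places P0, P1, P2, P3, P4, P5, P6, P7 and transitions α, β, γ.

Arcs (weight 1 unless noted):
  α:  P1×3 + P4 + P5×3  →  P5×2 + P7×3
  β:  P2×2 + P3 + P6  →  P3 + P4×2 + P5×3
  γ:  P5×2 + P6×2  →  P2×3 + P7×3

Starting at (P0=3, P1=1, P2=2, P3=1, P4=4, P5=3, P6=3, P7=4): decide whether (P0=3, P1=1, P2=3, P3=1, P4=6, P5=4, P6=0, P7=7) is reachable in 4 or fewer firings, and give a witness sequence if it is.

step 1: fire β:  (P0=3, P1=1, P2=2, P3=1, P4=4, P5=3, P6=3, P7=4) → (P0=3, P1=1, P2=0, P3=1, P4=6, P5=6, P6=2, P7=4)
step 2: fire γ:  (P0=3, P1=1, P2=0, P3=1, P4=6, P5=6, P6=2, P7=4) → (P0=3, P1=1, P2=3, P3=1, P4=6, P5=4, P6=0, P7=7)

YES — reachable via ⟨β, γ⟩ (2 firings)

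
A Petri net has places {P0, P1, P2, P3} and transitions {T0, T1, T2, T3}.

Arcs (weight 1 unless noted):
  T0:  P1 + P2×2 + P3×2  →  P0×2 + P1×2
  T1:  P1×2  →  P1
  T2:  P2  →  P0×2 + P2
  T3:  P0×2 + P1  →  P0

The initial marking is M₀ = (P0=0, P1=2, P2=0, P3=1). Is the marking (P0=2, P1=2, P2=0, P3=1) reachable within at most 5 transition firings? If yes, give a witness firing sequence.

NO — not reachable within 5 firings

depth 0: 1 marking
depth 1: 2 markings reached so far
depth 2: 2 markings reached so far
(frontier empty at depth 2; search complete)
target is not among the 2 markings reachable within 5 steps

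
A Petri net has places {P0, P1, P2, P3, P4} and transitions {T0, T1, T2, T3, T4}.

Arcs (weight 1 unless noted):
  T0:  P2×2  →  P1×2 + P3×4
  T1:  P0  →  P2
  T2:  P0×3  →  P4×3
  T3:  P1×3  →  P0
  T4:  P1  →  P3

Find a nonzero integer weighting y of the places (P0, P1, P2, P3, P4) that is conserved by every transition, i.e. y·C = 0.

Incidence matrix C (rows=places, cols=transitions):
       T0   T1   T2   T3   T4
   P0   0   -1   -3    1    0
   P1   2    0    0   -3   -1
   P2  -2    1    0    0    0
   P3   4    0    0    0    1
   P4   0    0    3    0    0

Candidate y = [3, 1, 3, 1, 3]; check y·C column-wise:
  col T0: 3·0 + 1·2 + 3·-2 + 1·4 + 3·0 = 0
  col T1: 3·-1 + 1·0 + 3·1 + 1·0 + 3·0 = 0
  col T2: 3·-3 + 1·0 + 3·0 + 1·0 + 3·3 = 0
  col T3: 3·1 + 1·-3 + 3·0 + 1·0 + 3·0 = 0
  col T4: 3·0 + 1·-1 + 3·0 + 1·1 + 3·0 = 0

y = (P0:3, P1:1, P2:3, P3:1, P4:3)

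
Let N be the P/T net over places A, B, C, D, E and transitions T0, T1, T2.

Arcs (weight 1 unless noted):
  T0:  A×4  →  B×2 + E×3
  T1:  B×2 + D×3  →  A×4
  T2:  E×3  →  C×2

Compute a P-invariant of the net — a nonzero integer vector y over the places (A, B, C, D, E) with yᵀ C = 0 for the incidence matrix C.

y = (A:1, B:2, C:0, D:0, E:0)

Incidence matrix C (rows=places, cols=transitions):
       T0   T1   T2
    A  -4    4    0
    B   2   -2    0
    C   0    0    2
    D   0   -3    0
    E   3    0   -3

Candidate y = [1, 2, 0, 0, 0]; check y·C column-wise:
  col T0: 1·-4 + 2·2 + 0·3 = 0
  col T1: 1·4 + 2·-2 + 0·-3 = 0
  col T2: 1·0 + 2·0 + 0·2 + 0·-3 = 0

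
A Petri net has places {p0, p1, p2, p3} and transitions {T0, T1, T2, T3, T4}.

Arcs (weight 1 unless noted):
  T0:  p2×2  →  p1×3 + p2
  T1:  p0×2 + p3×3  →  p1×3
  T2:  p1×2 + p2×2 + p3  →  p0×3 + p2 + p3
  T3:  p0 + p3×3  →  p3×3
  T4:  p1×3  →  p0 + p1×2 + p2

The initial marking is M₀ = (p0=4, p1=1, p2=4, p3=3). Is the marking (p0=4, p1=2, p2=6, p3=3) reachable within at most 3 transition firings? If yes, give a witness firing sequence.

NO — not reachable within 3 firings

depth 0: 1 marking
depth 1: 4 markings reached so far
depth 2: 12 markings reached so far
depth 3: 30 markings reached so far
target is not among the 30 markings reachable within 3 steps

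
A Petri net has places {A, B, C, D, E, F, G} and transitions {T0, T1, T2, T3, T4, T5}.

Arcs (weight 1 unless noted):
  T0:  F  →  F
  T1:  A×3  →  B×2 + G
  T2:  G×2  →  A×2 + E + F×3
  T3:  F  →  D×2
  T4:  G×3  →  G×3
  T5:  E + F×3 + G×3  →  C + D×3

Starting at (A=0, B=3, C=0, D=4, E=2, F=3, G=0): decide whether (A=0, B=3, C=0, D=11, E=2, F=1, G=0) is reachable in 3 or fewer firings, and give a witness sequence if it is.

depth 0: 1 marking
depth 1: 2 markings reached so far
depth 2: 3 markings reached so far
depth 3: 4 markings reached so far
target is not among the 4 markings reachable within 3 steps

NO — not reachable within 3 firings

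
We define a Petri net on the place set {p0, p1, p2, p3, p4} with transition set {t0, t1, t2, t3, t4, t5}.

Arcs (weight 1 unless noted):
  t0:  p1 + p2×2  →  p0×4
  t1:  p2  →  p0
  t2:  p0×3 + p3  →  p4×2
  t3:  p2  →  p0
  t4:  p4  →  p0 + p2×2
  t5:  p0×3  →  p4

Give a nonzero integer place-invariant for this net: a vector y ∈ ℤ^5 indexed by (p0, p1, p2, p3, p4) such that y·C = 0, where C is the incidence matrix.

y = (p0:1, p1:2, p2:1, p3:3, p4:3)

Incidence matrix C (rows=places, cols=transitions):
       t0   t1   t2   t3   t4   t5
   p0   4    1   -3    1    1   -3
   p1  -1    0    0    0    0    0
   p2  -2   -1    0   -1    2    0
   p3   0    0   -1    0    0    0
   p4   0    0    2    0   -1    1

Candidate y = [1, 2, 1, 3, 3]; check y·C column-wise:
  col t0: 1·4 + 2·-1 + 1·-2 + 3·0 + 3·0 = 0
  col t1: 1·1 + 2·0 + 1·-1 + 3·0 + 3·0 = 0
  col t2: 1·-3 + 2·0 + 1·0 + 3·-1 + 3·2 = 0
  col t3: 1·1 + 2·0 + 1·-1 + 3·0 + 3·0 = 0
  col t4: 1·1 + 2·0 + 1·2 + 3·0 + 3·-1 = 0
  col t5: 1·-3 + 2·0 + 1·0 + 3·0 + 3·1 = 0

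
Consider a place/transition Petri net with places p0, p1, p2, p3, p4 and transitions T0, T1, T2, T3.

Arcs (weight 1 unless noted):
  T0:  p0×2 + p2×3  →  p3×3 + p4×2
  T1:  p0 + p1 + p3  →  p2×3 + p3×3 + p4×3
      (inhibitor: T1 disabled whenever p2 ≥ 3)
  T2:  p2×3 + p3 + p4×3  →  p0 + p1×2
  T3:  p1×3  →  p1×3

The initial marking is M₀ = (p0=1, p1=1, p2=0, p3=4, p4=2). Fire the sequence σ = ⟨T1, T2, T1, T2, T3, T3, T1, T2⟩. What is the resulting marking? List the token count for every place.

step 1: fire T1:  (p0=1, p1=1, p2=0, p3=4, p4=2) → (p0=0, p1=0, p2=3, p3=6, p4=5)
step 2: fire T2:  (p0=0, p1=0, p2=3, p3=6, p4=5) → (p0=1, p1=2, p2=0, p3=5, p4=2)
step 3: fire T1:  (p0=1, p1=2, p2=0, p3=5, p4=2) → (p0=0, p1=1, p2=3, p3=7, p4=5)
step 4: fire T2:  (p0=0, p1=1, p2=3, p3=7, p4=5) → (p0=1, p1=3, p2=0, p3=6, p4=2)
step 5: fire T3:  (p0=1, p1=3, p2=0, p3=6, p4=2) → (p0=1, p1=3, p2=0, p3=6, p4=2)
step 6: fire T3:  (p0=1, p1=3, p2=0, p3=6, p4=2) → (p0=1, p1=3, p2=0, p3=6, p4=2)
step 7: fire T1:  (p0=1, p1=3, p2=0, p3=6, p4=2) → (p0=0, p1=2, p2=3, p3=8, p4=5)
step 8: fire T2:  (p0=0, p1=2, p2=3, p3=8, p4=5) → (p0=1, p1=4, p2=0, p3=7, p4=2)

(p0=1, p1=4, p2=0, p3=7, p4=2)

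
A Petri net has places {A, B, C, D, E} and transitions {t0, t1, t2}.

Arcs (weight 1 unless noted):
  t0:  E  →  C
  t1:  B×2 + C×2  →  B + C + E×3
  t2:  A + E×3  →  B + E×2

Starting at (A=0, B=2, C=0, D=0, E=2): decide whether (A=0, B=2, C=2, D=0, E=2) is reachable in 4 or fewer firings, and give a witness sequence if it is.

NO — not reachable within 4 firings

depth 0: 1 marking
depth 1: 2 markings reached so far
depth 2: 3 markings reached so far
depth 3: 4 markings reached so far
depth 4: 5 markings reached so far
target is not among the 5 markings reachable within 4 steps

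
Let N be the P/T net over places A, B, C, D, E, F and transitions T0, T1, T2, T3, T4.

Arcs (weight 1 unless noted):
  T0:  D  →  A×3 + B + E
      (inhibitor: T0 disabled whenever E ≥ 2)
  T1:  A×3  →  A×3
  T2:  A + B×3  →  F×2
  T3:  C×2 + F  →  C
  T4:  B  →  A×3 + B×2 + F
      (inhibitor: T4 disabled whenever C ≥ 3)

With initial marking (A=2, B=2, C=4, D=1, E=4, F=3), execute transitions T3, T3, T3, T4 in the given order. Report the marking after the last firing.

step 1: fire T3:  (A=2, B=2, C=4, D=1, E=4, F=3) → (A=2, B=2, C=3, D=1, E=4, F=2)
step 2: fire T3:  (A=2, B=2, C=3, D=1, E=4, F=2) → (A=2, B=2, C=2, D=1, E=4, F=1)
step 3: fire T3:  (A=2, B=2, C=2, D=1, E=4, F=1) → (A=2, B=2, C=1, D=1, E=4, F=0)
step 4: fire T4:  (A=2, B=2, C=1, D=1, E=4, F=0) → (A=5, B=3, C=1, D=1, E=4, F=1)

(A=5, B=3, C=1, D=1, E=4, F=1)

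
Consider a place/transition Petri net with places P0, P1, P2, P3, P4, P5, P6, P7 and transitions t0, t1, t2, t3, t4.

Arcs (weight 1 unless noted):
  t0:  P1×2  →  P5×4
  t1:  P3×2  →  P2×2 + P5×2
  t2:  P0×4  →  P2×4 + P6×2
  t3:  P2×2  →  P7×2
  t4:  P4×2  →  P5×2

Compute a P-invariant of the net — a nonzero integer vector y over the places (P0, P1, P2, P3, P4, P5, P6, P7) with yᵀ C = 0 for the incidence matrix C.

y = (P0:0, P1:2, P2:0, P3:1, P4:1, P5:1, P6:0, P7:0)

Incidence matrix C (rows=places, cols=transitions):
       t0   t1   t2   t3   t4
   P0   0    0   -4    0    0
   P1  -2    0    0    0    0
   P2   0    2    4   -2    0
   P3   0   -2    0    0    0
   P4   0    0    0    0   -2
   P5   4    2    0    0    2
   P6   0    0    2    0    0
   P7   0    0    0    2    0

Candidate y = [0, 2, 0, 1, 1, 1, 0, 0]; check y·C column-wise:
  col t0: 2·-2 + 1·0 + 1·0 + 1·4 = 0
  col t1: 2·0 + 0·2 + 1·-2 + 1·0 + 1·2 = 0
  col t2: 0·-4 + 2·0 + 0·4 + 1·0 + 1·0 + 1·0 + 0·2 = 0
  col t3: 2·0 + 0·-2 + 1·0 + 1·0 + 1·0 + 0·2 = 0
  col t4: 2·0 + 1·0 + 1·-2 + 1·2 = 0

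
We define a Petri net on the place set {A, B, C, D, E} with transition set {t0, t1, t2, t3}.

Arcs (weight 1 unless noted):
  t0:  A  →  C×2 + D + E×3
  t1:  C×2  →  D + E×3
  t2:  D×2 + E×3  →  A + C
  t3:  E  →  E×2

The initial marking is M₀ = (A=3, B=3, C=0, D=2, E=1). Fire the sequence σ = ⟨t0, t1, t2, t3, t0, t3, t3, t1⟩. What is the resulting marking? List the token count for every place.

(A=2, B=3, C=1, D=4, E=13)

step 1: fire t0:  (A=3, B=3, C=0, D=2, E=1) → (A=2, B=3, C=2, D=3, E=4)
step 2: fire t1:  (A=2, B=3, C=2, D=3, E=4) → (A=2, B=3, C=0, D=4, E=7)
step 3: fire t2:  (A=2, B=3, C=0, D=4, E=7) → (A=3, B=3, C=1, D=2, E=4)
step 4: fire t3:  (A=3, B=3, C=1, D=2, E=4) → (A=3, B=3, C=1, D=2, E=5)
step 5: fire t0:  (A=3, B=3, C=1, D=2, E=5) → (A=2, B=3, C=3, D=3, E=8)
step 6: fire t3:  (A=2, B=3, C=3, D=3, E=8) → (A=2, B=3, C=3, D=3, E=9)
step 7: fire t3:  (A=2, B=3, C=3, D=3, E=9) → (A=2, B=3, C=3, D=3, E=10)
step 8: fire t1:  (A=2, B=3, C=3, D=3, E=10) → (A=2, B=3, C=1, D=4, E=13)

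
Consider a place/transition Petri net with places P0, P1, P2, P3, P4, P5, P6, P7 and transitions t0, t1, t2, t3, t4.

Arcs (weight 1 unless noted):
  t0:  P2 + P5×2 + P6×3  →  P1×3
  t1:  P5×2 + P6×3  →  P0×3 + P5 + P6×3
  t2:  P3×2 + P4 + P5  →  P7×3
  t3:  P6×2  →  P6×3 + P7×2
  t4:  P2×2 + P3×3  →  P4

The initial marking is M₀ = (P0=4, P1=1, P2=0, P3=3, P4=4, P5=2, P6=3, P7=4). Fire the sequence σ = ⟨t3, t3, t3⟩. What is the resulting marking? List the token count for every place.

step 1: fire t3:  (P0=4, P1=1, P2=0, P3=3, P4=4, P5=2, P6=3, P7=4) → (P0=4, P1=1, P2=0, P3=3, P4=4, P5=2, P6=4, P7=6)
step 2: fire t3:  (P0=4, P1=1, P2=0, P3=3, P4=4, P5=2, P6=4, P7=6) → (P0=4, P1=1, P2=0, P3=3, P4=4, P5=2, P6=5, P7=8)
step 3: fire t3:  (P0=4, P1=1, P2=0, P3=3, P4=4, P5=2, P6=5, P7=8) → (P0=4, P1=1, P2=0, P3=3, P4=4, P5=2, P6=6, P7=10)

(P0=4, P1=1, P2=0, P3=3, P4=4, P5=2, P6=6, P7=10)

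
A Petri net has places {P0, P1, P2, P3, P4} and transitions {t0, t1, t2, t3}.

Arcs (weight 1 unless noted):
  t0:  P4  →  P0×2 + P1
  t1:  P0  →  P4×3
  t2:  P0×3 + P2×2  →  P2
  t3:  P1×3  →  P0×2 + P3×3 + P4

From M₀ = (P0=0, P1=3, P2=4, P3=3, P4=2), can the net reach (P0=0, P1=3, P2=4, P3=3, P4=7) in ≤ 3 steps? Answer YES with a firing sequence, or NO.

depth 0: 1 marking
depth 1: 3 markings reached so far
depth 2: 7 markings reached so far
depth 3: 14 markings reached so far
target is not among the 14 markings reachable within 3 steps

NO — not reachable within 3 firings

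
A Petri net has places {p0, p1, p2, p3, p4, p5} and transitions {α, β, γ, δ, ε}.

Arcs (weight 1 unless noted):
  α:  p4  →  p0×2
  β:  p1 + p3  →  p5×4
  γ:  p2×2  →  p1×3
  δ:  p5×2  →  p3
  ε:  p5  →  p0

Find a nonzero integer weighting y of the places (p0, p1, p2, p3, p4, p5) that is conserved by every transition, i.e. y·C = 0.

Incidence matrix C (rows=places, cols=transitions):
        α    β    γ    δ    ε
   p0   2    0    0    0    1
   p1   0   -1    3    0    0
   p2   0    0   -2    0    0
   p3   0   -1    0    1    0
   p4  -1    0    0    0    0
   p5   0    4    0   -2   -1

Candidate y = [1, 2, 3, 2, 2, 1]; check y·C column-wise:
  col α: 1·2 + 2·0 + 3·0 + 2·0 + 2·-1 + 1·0 = 0
  col β: 1·0 + 2·-1 + 3·0 + 2·-1 + 2·0 + 1·4 = 0
  col γ: 1·0 + 2·3 + 3·-2 + 2·0 + 2·0 + 1·0 = 0
  col δ: 1·0 + 2·0 + 3·0 + 2·1 + 2·0 + 1·-2 = 0
  col ε: 1·1 + 2·0 + 3·0 + 2·0 + 2·0 + 1·-1 = 0

y = (p0:1, p1:2, p2:3, p3:2, p4:2, p5:1)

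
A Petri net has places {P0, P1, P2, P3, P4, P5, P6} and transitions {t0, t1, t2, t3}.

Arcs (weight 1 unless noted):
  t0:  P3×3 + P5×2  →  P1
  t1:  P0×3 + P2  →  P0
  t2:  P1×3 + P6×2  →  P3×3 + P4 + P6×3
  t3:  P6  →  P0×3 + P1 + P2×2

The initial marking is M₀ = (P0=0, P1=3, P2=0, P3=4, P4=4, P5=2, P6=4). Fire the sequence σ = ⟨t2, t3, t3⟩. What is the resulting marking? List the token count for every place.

step 1: fire t2:  (P0=0, P1=3, P2=0, P3=4, P4=4, P5=2, P6=4) → (P0=0, P1=0, P2=0, P3=7, P4=5, P5=2, P6=5)
step 2: fire t3:  (P0=0, P1=0, P2=0, P3=7, P4=5, P5=2, P6=5) → (P0=3, P1=1, P2=2, P3=7, P4=5, P5=2, P6=4)
step 3: fire t3:  (P0=3, P1=1, P2=2, P3=7, P4=5, P5=2, P6=4) → (P0=6, P1=2, P2=4, P3=7, P4=5, P5=2, P6=3)

(P0=6, P1=2, P2=4, P3=7, P4=5, P5=2, P6=3)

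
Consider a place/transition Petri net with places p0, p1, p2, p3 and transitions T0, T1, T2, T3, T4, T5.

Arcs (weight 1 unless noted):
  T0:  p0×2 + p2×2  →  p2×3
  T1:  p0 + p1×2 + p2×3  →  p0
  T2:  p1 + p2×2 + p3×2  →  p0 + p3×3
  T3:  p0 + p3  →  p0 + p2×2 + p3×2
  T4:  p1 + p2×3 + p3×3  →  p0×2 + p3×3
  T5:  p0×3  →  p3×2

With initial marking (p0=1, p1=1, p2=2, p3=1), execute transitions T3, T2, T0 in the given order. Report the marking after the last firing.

step 1: fire T3:  (p0=1, p1=1, p2=2, p3=1) → (p0=1, p1=1, p2=4, p3=2)
step 2: fire T2:  (p0=1, p1=1, p2=4, p3=2) → (p0=2, p1=0, p2=2, p3=3)
step 3: fire T0:  (p0=2, p1=0, p2=2, p3=3) → (p0=0, p1=0, p2=3, p3=3)

(p0=0, p1=0, p2=3, p3=3)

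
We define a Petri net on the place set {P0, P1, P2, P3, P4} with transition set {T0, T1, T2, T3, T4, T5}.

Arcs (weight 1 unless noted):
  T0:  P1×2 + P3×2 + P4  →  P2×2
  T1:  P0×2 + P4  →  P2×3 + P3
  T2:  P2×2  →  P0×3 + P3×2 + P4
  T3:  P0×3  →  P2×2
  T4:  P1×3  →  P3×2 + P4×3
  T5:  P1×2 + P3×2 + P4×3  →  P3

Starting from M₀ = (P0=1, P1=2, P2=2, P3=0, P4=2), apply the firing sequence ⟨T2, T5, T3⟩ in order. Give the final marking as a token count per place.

step 1: fire T2:  (P0=1, P1=2, P2=2, P3=0, P4=2) → (P0=4, P1=2, P2=0, P3=2, P4=3)
step 2: fire T5:  (P0=4, P1=2, P2=0, P3=2, P4=3) → (P0=4, P1=0, P2=0, P3=1, P4=0)
step 3: fire T3:  (P0=4, P1=0, P2=0, P3=1, P4=0) → (P0=1, P1=0, P2=2, P3=1, P4=0)

(P0=1, P1=0, P2=2, P3=1, P4=0)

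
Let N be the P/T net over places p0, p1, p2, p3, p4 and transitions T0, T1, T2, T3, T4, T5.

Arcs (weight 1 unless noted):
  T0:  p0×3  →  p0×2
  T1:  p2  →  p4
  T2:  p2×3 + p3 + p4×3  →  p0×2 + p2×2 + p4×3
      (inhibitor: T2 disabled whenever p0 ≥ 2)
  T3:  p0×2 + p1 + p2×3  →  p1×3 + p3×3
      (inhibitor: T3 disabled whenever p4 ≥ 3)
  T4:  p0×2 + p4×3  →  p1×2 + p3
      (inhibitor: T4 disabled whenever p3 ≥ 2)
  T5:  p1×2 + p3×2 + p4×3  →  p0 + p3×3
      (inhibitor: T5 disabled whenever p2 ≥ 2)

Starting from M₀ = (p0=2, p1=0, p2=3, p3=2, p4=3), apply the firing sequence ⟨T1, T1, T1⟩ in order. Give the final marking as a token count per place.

(p0=2, p1=0, p2=0, p3=2, p4=6)

step 1: fire T1:  (p0=2, p1=0, p2=3, p3=2, p4=3) → (p0=2, p1=0, p2=2, p3=2, p4=4)
step 2: fire T1:  (p0=2, p1=0, p2=2, p3=2, p4=4) → (p0=2, p1=0, p2=1, p3=2, p4=5)
step 3: fire T1:  (p0=2, p1=0, p2=1, p3=2, p4=5) → (p0=2, p1=0, p2=0, p3=2, p4=6)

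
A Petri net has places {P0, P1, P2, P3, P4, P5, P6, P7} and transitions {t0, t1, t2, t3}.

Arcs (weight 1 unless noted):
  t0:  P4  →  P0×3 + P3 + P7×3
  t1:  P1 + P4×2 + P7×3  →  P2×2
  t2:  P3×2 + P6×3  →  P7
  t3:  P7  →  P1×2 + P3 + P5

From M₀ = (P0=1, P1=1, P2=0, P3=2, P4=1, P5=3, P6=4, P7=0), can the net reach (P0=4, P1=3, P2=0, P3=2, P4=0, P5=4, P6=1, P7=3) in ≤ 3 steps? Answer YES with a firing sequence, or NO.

YES — reachable via ⟨t0, t2, t3⟩ (3 firings)

step 1: fire t0:  (P0=1, P1=1, P2=0, P3=2, P4=1, P5=3, P6=4, P7=0) → (P0=4, P1=1, P2=0, P3=3, P4=0, P5=3, P6=4, P7=3)
step 2: fire t2:  (P0=4, P1=1, P2=0, P3=3, P4=0, P5=3, P6=4, P7=3) → (P0=4, P1=1, P2=0, P3=1, P4=0, P5=3, P6=1, P7=4)
step 3: fire t3:  (P0=4, P1=1, P2=0, P3=1, P4=0, P5=3, P6=1, P7=4) → (P0=4, P1=3, P2=0, P3=2, P4=0, P5=4, P6=1, P7=3)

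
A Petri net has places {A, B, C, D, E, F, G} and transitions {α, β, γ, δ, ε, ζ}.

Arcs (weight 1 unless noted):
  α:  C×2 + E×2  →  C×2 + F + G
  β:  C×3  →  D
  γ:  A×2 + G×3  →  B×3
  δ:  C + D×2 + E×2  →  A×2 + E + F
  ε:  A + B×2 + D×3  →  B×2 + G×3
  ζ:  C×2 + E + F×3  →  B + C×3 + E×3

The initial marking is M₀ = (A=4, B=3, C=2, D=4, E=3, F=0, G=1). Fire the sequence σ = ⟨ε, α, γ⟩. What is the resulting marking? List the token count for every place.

(A=1, B=6, C=2, D=1, E=1, F=1, G=2)

step 1: fire ε:  (A=4, B=3, C=2, D=4, E=3, F=0, G=1) → (A=3, B=3, C=2, D=1, E=3, F=0, G=4)
step 2: fire α:  (A=3, B=3, C=2, D=1, E=3, F=0, G=4) → (A=3, B=3, C=2, D=1, E=1, F=1, G=5)
step 3: fire γ:  (A=3, B=3, C=2, D=1, E=1, F=1, G=5) → (A=1, B=6, C=2, D=1, E=1, F=1, G=2)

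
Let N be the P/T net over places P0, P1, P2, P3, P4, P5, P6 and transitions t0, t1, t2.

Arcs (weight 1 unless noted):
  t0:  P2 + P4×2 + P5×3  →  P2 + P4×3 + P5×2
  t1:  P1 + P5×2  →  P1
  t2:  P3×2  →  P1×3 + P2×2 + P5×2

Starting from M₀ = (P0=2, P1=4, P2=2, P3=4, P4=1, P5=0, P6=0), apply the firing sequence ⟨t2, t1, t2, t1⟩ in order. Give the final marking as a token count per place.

(P0=2, P1=10, P2=6, P3=0, P4=1, P5=0, P6=0)

step 1: fire t2:  (P0=2, P1=4, P2=2, P3=4, P4=1, P5=0, P6=0) → (P0=2, P1=7, P2=4, P3=2, P4=1, P5=2, P6=0)
step 2: fire t1:  (P0=2, P1=7, P2=4, P3=2, P4=1, P5=2, P6=0) → (P0=2, P1=7, P2=4, P3=2, P4=1, P5=0, P6=0)
step 3: fire t2:  (P0=2, P1=7, P2=4, P3=2, P4=1, P5=0, P6=0) → (P0=2, P1=10, P2=6, P3=0, P4=1, P5=2, P6=0)
step 4: fire t1:  (P0=2, P1=10, P2=6, P3=0, P4=1, P5=2, P6=0) → (P0=2, P1=10, P2=6, P3=0, P4=1, P5=0, P6=0)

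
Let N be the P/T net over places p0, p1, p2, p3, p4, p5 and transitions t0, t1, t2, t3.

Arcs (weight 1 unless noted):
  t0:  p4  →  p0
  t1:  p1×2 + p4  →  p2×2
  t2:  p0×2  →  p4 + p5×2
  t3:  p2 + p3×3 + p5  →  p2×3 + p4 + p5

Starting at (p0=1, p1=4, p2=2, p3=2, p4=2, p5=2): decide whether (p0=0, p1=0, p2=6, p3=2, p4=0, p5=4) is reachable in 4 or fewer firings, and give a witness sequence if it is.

YES — reachable via ⟨t0, t1, t2, t1⟩ (4 firings)

step 1: fire t0:  (p0=1, p1=4, p2=2, p3=2, p4=2, p5=2) → (p0=2, p1=4, p2=2, p3=2, p4=1, p5=2)
step 2: fire t1:  (p0=2, p1=4, p2=2, p3=2, p4=1, p5=2) → (p0=2, p1=2, p2=4, p3=2, p4=0, p5=2)
step 3: fire t2:  (p0=2, p1=2, p2=4, p3=2, p4=0, p5=2) → (p0=0, p1=2, p2=4, p3=2, p4=1, p5=4)
step 4: fire t1:  (p0=0, p1=2, p2=4, p3=2, p4=1, p5=4) → (p0=0, p1=0, p2=6, p3=2, p4=0, p5=4)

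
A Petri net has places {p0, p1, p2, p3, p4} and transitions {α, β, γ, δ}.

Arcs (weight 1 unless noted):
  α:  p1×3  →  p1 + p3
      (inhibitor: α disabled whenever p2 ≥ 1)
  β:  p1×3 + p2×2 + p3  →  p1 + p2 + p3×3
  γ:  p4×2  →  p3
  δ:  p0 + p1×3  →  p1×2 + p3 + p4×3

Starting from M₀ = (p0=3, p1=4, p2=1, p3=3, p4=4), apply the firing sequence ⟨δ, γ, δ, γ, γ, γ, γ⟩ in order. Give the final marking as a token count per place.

step 1: fire δ:  (p0=3, p1=4, p2=1, p3=3, p4=4) → (p0=2, p1=3, p2=1, p3=4, p4=7)
step 2: fire γ:  (p0=2, p1=3, p2=1, p3=4, p4=7) → (p0=2, p1=3, p2=1, p3=5, p4=5)
step 3: fire δ:  (p0=2, p1=3, p2=1, p3=5, p4=5) → (p0=1, p1=2, p2=1, p3=6, p4=8)
step 4: fire γ:  (p0=1, p1=2, p2=1, p3=6, p4=8) → (p0=1, p1=2, p2=1, p3=7, p4=6)
step 5: fire γ:  (p0=1, p1=2, p2=1, p3=7, p4=6) → (p0=1, p1=2, p2=1, p3=8, p4=4)
step 6: fire γ:  (p0=1, p1=2, p2=1, p3=8, p4=4) → (p0=1, p1=2, p2=1, p3=9, p4=2)
step 7: fire γ:  (p0=1, p1=2, p2=1, p3=9, p4=2) → (p0=1, p1=2, p2=1, p3=10, p4=0)

(p0=1, p1=2, p2=1, p3=10, p4=0)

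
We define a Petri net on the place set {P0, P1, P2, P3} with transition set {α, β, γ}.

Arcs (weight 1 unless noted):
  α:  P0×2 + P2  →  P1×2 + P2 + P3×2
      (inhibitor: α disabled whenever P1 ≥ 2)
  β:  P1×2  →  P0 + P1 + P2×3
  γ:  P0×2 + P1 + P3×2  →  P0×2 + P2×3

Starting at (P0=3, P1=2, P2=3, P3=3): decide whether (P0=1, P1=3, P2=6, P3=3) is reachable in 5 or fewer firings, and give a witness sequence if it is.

step 1: fire γ:  (P0=3, P1=2, P2=3, P3=3) → (P0=3, P1=1, P2=6, P3=1)
step 2: fire α:  (P0=3, P1=1, P2=6, P3=1) → (P0=1, P1=3, P2=6, P3=3)

YES — reachable via ⟨γ, α⟩ (2 firings)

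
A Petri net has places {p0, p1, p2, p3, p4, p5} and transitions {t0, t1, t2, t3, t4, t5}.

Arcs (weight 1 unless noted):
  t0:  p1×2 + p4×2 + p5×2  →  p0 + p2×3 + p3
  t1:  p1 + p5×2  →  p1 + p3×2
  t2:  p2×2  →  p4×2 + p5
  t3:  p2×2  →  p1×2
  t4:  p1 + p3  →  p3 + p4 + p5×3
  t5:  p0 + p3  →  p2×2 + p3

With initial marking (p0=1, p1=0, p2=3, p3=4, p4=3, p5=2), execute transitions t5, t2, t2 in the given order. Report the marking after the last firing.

step 1: fire t5:  (p0=1, p1=0, p2=3, p3=4, p4=3, p5=2) → (p0=0, p1=0, p2=5, p3=4, p4=3, p5=2)
step 2: fire t2:  (p0=0, p1=0, p2=5, p3=4, p4=3, p5=2) → (p0=0, p1=0, p2=3, p3=4, p4=5, p5=3)
step 3: fire t2:  (p0=0, p1=0, p2=3, p3=4, p4=5, p5=3) → (p0=0, p1=0, p2=1, p3=4, p4=7, p5=4)

(p0=0, p1=0, p2=1, p3=4, p4=7, p5=4)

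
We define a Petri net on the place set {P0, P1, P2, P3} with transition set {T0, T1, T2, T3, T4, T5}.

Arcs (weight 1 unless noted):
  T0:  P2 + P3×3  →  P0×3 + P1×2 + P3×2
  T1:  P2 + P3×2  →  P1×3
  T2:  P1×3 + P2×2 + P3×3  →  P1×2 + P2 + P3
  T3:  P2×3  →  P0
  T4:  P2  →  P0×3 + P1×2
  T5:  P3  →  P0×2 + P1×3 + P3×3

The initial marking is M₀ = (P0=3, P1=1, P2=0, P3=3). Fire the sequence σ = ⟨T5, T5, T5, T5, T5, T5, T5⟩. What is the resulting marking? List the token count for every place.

step 1: fire T5:  (P0=3, P1=1, P2=0, P3=3) → (P0=5, P1=4, P2=0, P3=5)
step 2: fire T5:  (P0=5, P1=4, P2=0, P3=5) → (P0=7, P1=7, P2=0, P3=7)
step 3: fire T5:  (P0=7, P1=7, P2=0, P3=7) → (P0=9, P1=10, P2=0, P3=9)
step 4: fire T5:  (P0=9, P1=10, P2=0, P3=9) → (P0=11, P1=13, P2=0, P3=11)
step 5: fire T5:  (P0=11, P1=13, P2=0, P3=11) → (P0=13, P1=16, P2=0, P3=13)
step 6: fire T5:  (P0=13, P1=16, P2=0, P3=13) → (P0=15, P1=19, P2=0, P3=15)
step 7: fire T5:  (P0=15, P1=19, P2=0, P3=15) → (P0=17, P1=22, P2=0, P3=17)

(P0=17, P1=22, P2=0, P3=17)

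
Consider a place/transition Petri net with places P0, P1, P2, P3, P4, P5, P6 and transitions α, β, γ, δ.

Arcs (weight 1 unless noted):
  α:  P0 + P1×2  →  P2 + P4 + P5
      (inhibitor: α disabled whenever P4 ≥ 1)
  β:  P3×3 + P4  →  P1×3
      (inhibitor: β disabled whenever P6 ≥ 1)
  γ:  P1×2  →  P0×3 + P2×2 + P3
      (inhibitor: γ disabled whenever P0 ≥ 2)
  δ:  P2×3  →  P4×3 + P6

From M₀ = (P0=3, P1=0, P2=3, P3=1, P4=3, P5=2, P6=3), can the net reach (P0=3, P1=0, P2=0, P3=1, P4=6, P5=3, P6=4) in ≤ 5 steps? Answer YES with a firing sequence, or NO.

depth 0: 1 marking
depth 1: 2 markings reached so far
depth 2: 2 markings reached so far
(frontier empty at depth 2; search complete)
target is not among the 2 markings reachable within 5 steps

NO — not reachable within 5 firings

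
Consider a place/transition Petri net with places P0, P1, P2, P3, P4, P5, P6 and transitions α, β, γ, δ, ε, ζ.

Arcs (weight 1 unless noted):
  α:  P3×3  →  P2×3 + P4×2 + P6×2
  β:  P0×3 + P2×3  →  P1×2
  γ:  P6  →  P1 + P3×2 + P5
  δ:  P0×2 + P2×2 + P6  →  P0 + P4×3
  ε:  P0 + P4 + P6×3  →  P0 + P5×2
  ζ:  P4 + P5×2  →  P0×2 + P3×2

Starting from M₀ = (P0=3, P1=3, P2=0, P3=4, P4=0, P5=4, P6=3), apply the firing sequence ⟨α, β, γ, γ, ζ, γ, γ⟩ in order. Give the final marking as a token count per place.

(P0=2, P1=9, P2=0, P3=11, P4=1, P5=6, P6=1)

step 1: fire α:  (P0=3, P1=3, P2=0, P3=4, P4=0, P5=4, P6=3) → (P0=3, P1=3, P2=3, P3=1, P4=2, P5=4, P6=5)
step 2: fire β:  (P0=3, P1=3, P2=3, P3=1, P4=2, P5=4, P6=5) → (P0=0, P1=5, P2=0, P3=1, P4=2, P5=4, P6=5)
step 3: fire γ:  (P0=0, P1=5, P2=0, P3=1, P4=2, P5=4, P6=5) → (P0=0, P1=6, P2=0, P3=3, P4=2, P5=5, P6=4)
step 4: fire γ:  (P0=0, P1=6, P2=0, P3=3, P4=2, P5=5, P6=4) → (P0=0, P1=7, P2=0, P3=5, P4=2, P5=6, P6=3)
step 5: fire ζ:  (P0=0, P1=7, P2=0, P3=5, P4=2, P5=6, P6=3) → (P0=2, P1=7, P2=0, P3=7, P4=1, P5=4, P6=3)
step 6: fire γ:  (P0=2, P1=7, P2=0, P3=7, P4=1, P5=4, P6=3) → (P0=2, P1=8, P2=0, P3=9, P4=1, P5=5, P6=2)
step 7: fire γ:  (P0=2, P1=8, P2=0, P3=9, P4=1, P5=5, P6=2) → (P0=2, P1=9, P2=0, P3=11, P4=1, P5=6, P6=1)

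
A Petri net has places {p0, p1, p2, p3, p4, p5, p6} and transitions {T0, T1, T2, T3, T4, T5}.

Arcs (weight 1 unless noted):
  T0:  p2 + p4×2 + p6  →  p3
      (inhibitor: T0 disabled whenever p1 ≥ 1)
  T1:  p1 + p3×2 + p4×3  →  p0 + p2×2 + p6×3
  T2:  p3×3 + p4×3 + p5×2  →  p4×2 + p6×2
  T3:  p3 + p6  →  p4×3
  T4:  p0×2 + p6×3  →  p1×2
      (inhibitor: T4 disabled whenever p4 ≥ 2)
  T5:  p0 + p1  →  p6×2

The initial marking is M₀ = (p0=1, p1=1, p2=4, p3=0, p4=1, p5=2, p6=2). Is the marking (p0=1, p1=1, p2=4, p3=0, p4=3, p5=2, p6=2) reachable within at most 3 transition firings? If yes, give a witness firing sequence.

NO — not reachable within 3 firings

depth 0: 1 marking
depth 1: 2 markings reached so far
depth 2: 2 markings reached so far
(frontier empty at depth 2; search complete)
target is not among the 2 markings reachable within 3 steps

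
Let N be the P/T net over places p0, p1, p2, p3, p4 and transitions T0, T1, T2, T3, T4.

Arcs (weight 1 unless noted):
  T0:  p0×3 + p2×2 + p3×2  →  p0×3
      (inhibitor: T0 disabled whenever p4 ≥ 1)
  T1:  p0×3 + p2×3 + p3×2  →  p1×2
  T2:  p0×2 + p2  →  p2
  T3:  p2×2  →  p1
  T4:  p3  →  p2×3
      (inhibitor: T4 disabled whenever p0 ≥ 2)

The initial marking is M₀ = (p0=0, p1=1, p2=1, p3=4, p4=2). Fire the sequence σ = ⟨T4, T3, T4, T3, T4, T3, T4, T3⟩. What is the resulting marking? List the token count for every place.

(p0=0, p1=5, p2=5, p3=0, p4=2)

step 1: fire T4:  (p0=0, p1=1, p2=1, p3=4, p4=2) → (p0=0, p1=1, p2=4, p3=3, p4=2)
step 2: fire T3:  (p0=0, p1=1, p2=4, p3=3, p4=2) → (p0=0, p1=2, p2=2, p3=3, p4=2)
step 3: fire T4:  (p0=0, p1=2, p2=2, p3=3, p4=2) → (p0=0, p1=2, p2=5, p3=2, p4=2)
step 4: fire T3:  (p0=0, p1=2, p2=5, p3=2, p4=2) → (p0=0, p1=3, p2=3, p3=2, p4=2)
step 5: fire T4:  (p0=0, p1=3, p2=3, p3=2, p4=2) → (p0=0, p1=3, p2=6, p3=1, p4=2)
step 6: fire T3:  (p0=0, p1=3, p2=6, p3=1, p4=2) → (p0=0, p1=4, p2=4, p3=1, p4=2)
step 7: fire T4:  (p0=0, p1=4, p2=4, p3=1, p4=2) → (p0=0, p1=4, p2=7, p3=0, p4=2)
step 8: fire T3:  (p0=0, p1=4, p2=7, p3=0, p4=2) → (p0=0, p1=5, p2=5, p3=0, p4=2)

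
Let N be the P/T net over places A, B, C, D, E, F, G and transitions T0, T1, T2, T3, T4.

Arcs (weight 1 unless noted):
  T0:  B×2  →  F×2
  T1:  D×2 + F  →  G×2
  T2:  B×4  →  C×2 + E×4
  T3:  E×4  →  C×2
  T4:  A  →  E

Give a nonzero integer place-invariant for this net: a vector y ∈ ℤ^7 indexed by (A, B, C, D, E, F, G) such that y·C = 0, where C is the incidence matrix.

Incidence matrix C (rows=places, cols=transitions):
       T0   T1   T2   T3   T4
    A   0    0    0    0   -1
    B  -2    0   -4    0    0
    C   0    0    2    2    0
    D   0   -2    0    0    0
    E   0    0    4   -4    1
    F   2   -1    0    0    0
    G   0    2    0    0    0

Candidate y = [1, 2, 2, -1, 1, 2, 0]; check y·C column-wise:
  col T0: 1·0 + 2·-2 + 2·0 + -1·0 + 1·0 + 2·2 = 0
  col T1: 1·0 + 2·0 + 2·0 + -1·-2 + 1·0 + 2·-1 + 0·2 = 0
  col T2: 1·0 + 2·-4 + 2·2 + -1·0 + 1·4 + 2·0 = 0
  col T3: 1·0 + 2·0 + 2·2 + -1·0 + 1·-4 + 2·0 = 0
  col T4: 1·-1 + 2·0 + 2·0 + -1·0 + 1·1 + 2·0 = 0

y = (A:1, B:2, C:2, D:-1, E:1, F:2, G:0)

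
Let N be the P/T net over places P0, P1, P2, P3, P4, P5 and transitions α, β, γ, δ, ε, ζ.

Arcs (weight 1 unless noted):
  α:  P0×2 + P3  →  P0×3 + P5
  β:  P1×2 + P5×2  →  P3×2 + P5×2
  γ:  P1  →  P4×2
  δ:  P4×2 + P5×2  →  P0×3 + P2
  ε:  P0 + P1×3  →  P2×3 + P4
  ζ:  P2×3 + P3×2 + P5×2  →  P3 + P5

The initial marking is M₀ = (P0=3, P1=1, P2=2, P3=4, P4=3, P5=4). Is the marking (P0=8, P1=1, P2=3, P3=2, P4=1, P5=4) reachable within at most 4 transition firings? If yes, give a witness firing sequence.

YES — reachable via ⟨α, α, δ⟩ (3 firings)

step 1: fire α:  (P0=3, P1=1, P2=2, P3=4, P4=3, P5=4) → (P0=4, P1=1, P2=2, P3=3, P4=3, P5=5)
step 2: fire α:  (P0=4, P1=1, P2=2, P3=3, P4=3, P5=5) → (P0=5, P1=1, P2=2, P3=2, P4=3, P5=6)
step 3: fire δ:  (P0=5, P1=1, P2=2, P3=2, P4=3, P5=6) → (P0=8, P1=1, P2=3, P3=2, P4=1, P5=4)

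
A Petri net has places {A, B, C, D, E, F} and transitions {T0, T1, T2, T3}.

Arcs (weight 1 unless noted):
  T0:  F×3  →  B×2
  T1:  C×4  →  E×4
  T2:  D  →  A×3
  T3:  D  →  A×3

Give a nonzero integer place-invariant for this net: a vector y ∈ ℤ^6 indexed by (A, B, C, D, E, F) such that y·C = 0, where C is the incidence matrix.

Incidence matrix C (rows=places, cols=transitions):
       T0   T1   T2   T3
    A   0    0    3    3
    B   2    0    0    0
    C   0   -4    0    0
    D   0    0   -1   -1
    E   0    4    0    0
    F  -3    0    0    0

Candidate y = [1, 0, 0, 3, 0, 0]; check y·C column-wise:
  col T0: 1·0 + 0·2 + 3·0 + 0·-3 = 0
  col T1: 1·0 + 0·-4 + 3·0 + 0·4 = 0
  col T2: 1·3 + 3·-1 = 0
  col T3: 1·3 + 3·-1 = 0

y = (A:1, B:0, C:0, D:3, E:0, F:0)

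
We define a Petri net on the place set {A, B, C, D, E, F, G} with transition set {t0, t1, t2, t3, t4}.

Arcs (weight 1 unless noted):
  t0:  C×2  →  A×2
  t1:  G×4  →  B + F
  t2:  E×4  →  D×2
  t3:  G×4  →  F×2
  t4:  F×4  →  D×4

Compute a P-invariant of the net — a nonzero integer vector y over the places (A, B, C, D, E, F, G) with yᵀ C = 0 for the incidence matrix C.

Incidence matrix C (rows=places, cols=transitions):
       t0   t1   t2   t3   t4
    A   2    0    0    0    0
    B   0    1    0    0    0
    C  -2    0    0    0    0
    D   0    0    2    0    4
    E   0    0   -4    0    0
    F   0    1    0    2   -4
    G   0   -4    0   -4    0

Candidate y = [1, 0, 1, 0, 0, 0, 0]; check y·C column-wise:
  col t0: 1·2 + 1·-2 = 0
  col t1: 1·0 + 0·1 + 1·0 + 0·1 + 0·-4 = 0
  col t2: 1·0 + 1·0 + 0·2 + 0·-4 = 0
  col t3: 1·0 + 1·0 + 0·2 + 0·-4 = 0
  col t4: 1·0 + 1·0 + 0·4 + 0·-4 = 0

y = (A:1, B:0, C:1, D:0, E:0, F:0, G:0)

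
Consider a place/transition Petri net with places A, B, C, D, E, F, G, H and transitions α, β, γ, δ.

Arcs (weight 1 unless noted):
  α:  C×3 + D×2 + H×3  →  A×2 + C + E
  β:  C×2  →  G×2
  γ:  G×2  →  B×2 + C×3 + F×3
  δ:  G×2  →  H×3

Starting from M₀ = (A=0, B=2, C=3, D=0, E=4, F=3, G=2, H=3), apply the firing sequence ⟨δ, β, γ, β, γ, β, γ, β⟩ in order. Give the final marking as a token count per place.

(A=0, B=8, C=4, D=0, E=4, F=12, G=2, H=6)

step 1: fire δ:  (A=0, B=2, C=3, D=0, E=4, F=3, G=2, H=3) → (A=0, B=2, C=3, D=0, E=4, F=3, G=0, H=6)
step 2: fire β:  (A=0, B=2, C=3, D=0, E=4, F=3, G=0, H=6) → (A=0, B=2, C=1, D=0, E=4, F=3, G=2, H=6)
step 3: fire γ:  (A=0, B=2, C=1, D=0, E=4, F=3, G=2, H=6) → (A=0, B=4, C=4, D=0, E=4, F=6, G=0, H=6)
step 4: fire β:  (A=0, B=4, C=4, D=0, E=4, F=6, G=0, H=6) → (A=0, B=4, C=2, D=0, E=4, F=6, G=2, H=6)
step 5: fire γ:  (A=0, B=4, C=2, D=0, E=4, F=6, G=2, H=6) → (A=0, B=6, C=5, D=0, E=4, F=9, G=0, H=6)
step 6: fire β:  (A=0, B=6, C=5, D=0, E=4, F=9, G=0, H=6) → (A=0, B=6, C=3, D=0, E=4, F=9, G=2, H=6)
step 7: fire γ:  (A=0, B=6, C=3, D=0, E=4, F=9, G=2, H=6) → (A=0, B=8, C=6, D=0, E=4, F=12, G=0, H=6)
step 8: fire β:  (A=0, B=8, C=6, D=0, E=4, F=12, G=0, H=6) → (A=0, B=8, C=4, D=0, E=4, F=12, G=2, H=6)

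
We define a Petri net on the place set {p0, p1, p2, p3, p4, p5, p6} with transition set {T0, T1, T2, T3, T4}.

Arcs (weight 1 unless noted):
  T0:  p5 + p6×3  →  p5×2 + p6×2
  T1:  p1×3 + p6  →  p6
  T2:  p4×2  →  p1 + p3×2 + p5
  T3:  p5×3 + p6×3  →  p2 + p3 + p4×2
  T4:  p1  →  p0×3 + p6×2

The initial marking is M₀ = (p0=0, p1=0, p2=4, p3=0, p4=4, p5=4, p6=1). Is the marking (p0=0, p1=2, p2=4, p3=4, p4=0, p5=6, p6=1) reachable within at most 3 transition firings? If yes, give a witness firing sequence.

YES — reachable via ⟨T2, T2⟩ (2 firings)

step 1: fire T2:  (p0=0, p1=0, p2=4, p3=0, p4=4, p5=4, p6=1) → (p0=0, p1=1, p2=4, p3=2, p4=2, p5=5, p6=1)
step 2: fire T2:  (p0=0, p1=1, p2=4, p3=2, p4=2, p5=5, p6=1) → (p0=0, p1=2, p2=4, p3=4, p4=0, p5=6, p6=1)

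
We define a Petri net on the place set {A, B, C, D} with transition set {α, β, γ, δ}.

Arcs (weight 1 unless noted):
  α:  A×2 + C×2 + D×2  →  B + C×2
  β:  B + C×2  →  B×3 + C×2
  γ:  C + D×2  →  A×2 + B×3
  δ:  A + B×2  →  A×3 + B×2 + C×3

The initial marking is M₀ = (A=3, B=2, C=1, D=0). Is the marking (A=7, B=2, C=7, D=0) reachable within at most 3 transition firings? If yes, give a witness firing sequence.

YES — reachable via ⟨δ, δ⟩ (2 firings)

step 1: fire δ:  (A=3, B=2, C=1, D=0) → (A=5, B=2, C=4, D=0)
step 2: fire δ:  (A=5, B=2, C=4, D=0) → (A=7, B=2, C=7, D=0)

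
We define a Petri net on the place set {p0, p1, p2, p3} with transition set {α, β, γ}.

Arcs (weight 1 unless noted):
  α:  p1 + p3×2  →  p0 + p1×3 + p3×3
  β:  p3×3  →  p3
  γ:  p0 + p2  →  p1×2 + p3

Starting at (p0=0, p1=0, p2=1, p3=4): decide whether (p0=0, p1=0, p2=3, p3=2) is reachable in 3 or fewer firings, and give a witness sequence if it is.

depth 0: 1 marking
depth 1: 2 markings reached so far
depth 2: 2 markings reached so far
(frontier empty at depth 2; search complete)
target is not among the 2 markings reachable within 3 steps

NO — not reachable within 3 firings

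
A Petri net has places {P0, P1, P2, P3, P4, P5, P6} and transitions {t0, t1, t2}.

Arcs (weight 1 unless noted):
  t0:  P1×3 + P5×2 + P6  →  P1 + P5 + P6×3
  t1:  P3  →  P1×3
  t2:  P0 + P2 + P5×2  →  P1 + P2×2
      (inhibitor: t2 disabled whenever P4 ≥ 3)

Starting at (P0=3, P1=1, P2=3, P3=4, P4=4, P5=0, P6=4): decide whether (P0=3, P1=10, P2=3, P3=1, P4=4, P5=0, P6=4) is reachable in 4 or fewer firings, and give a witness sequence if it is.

step 1: fire t1:  (P0=3, P1=1, P2=3, P3=4, P4=4, P5=0, P6=4) → (P0=3, P1=4, P2=3, P3=3, P4=4, P5=0, P6=4)
step 2: fire t1:  (P0=3, P1=4, P2=3, P3=3, P4=4, P5=0, P6=4) → (P0=3, P1=7, P2=3, P3=2, P4=4, P5=0, P6=4)
step 3: fire t1:  (P0=3, P1=7, P2=3, P3=2, P4=4, P5=0, P6=4) → (P0=3, P1=10, P2=3, P3=1, P4=4, P5=0, P6=4)

YES — reachable via ⟨t1, t1, t1⟩ (3 firings)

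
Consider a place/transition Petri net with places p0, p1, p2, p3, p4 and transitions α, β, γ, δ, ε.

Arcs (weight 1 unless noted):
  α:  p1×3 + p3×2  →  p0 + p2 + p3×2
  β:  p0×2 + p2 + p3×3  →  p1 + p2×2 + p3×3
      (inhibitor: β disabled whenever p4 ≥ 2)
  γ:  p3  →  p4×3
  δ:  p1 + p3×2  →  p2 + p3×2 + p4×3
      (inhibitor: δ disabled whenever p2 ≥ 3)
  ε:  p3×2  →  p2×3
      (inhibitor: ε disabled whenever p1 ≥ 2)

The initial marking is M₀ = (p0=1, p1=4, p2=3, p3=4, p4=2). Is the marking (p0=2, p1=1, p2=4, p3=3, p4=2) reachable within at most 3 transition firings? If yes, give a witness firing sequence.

NO — not reachable within 3 firings

depth 0: 1 marking
depth 1: 3 markings reached so far
depth 2: 6 markings reached so far
depth 3: 10 markings reached so far
target is not among the 10 markings reachable within 3 steps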